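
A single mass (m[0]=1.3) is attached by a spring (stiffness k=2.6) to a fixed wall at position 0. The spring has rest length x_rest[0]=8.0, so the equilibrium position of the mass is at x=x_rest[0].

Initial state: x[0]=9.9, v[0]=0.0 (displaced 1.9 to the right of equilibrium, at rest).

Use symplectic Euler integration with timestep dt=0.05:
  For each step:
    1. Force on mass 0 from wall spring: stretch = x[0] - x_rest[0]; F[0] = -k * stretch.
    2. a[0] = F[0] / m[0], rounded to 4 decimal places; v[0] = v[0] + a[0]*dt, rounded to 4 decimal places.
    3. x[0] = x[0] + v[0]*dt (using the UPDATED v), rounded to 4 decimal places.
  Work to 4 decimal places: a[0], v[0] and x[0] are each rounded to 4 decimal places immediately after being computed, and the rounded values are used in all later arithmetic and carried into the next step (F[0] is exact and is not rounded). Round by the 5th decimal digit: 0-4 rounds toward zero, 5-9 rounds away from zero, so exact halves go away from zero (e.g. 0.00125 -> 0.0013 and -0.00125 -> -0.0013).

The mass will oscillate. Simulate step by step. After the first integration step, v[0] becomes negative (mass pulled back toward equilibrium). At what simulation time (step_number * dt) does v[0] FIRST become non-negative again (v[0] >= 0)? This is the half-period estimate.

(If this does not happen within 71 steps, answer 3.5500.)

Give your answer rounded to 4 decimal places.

Step 0: x=[9.9000] v=[0.0000]
Step 1: x=[9.8905] v=[-0.1900]
Step 2: x=[9.8715] v=[-0.3791]
Step 3: x=[9.8432] v=[-0.5663]
Step 4: x=[9.8057] v=[-0.7506]
Step 5: x=[9.7591] v=[-0.9312]
Step 6: x=[9.7037] v=[-1.1071]
Step 7: x=[9.6398] v=[-1.2775]
Step 8: x=[9.5677] v=[-1.4415]
Step 9: x=[9.4878] v=[-1.5983]
Step 10: x=[9.4004] v=[-1.7471]
Step 11: x=[9.3060] v=[-1.8871]
Step 12: x=[9.2051] v=[-2.0177]
Step 13: x=[9.0982] v=[-2.1382]
Step 14: x=[8.9858] v=[-2.2480]
Step 15: x=[8.8685] v=[-2.3466]
Step 16: x=[8.7468] v=[-2.4335]
Step 17: x=[8.6214] v=[-2.5082]
Step 18: x=[8.4929] v=[-2.5703]
Step 19: x=[8.3619] v=[-2.6196]
Step 20: x=[8.2291] v=[-2.6558]
Step 21: x=[8.0952] v=[-2.6787]
Step 22: x=[7.9608] v=[-2.6882]
Step 23: x=[7.8266] v=[-2.6843]
Step 24: x=[7.6933] v=[-2.6670]
Step 25: x=[7.5615] v=[-2.6363]
Step 26: x=[7.4319] v=[-2.5925]
Step 27: x=[7.3051] v=[-2.5357]
Step 28: x=[7.1818] v=[-2.4662]
Step 29: x=[7.0626] v=[-2.3844]
Step 30: x=[6.9481] v=[-2.2907]
Step 31: x=[6.8388] v=[-2.1855]
Step 32: x=[6.7353] v=[-2.0694]
Step 33: x=[6.6382] v=[-1.9429]
Step 34: x=[6.5479] v=[-1.8067]
Step 35: x=[6.4648] v=[-1.6615]
Step 36: x=[6.3894] v=[-1.5080]
Step 37: x=[6.3221] v=[-1.3469]
Step 38: x=[6.2631] v=[-1.1791]
Step 39: x=[6.2128] v=[-1.0054]
Step 40: x=[6.1715] v=[-0.8267]
Step 41: x=[6.1393] v=[-0.6439]
Step 42: x=[6.1164] v=[-0.4578]
Step 43: x=[6.1029] v=[-0.2694]
Step 44: x=[6.0989] v=[-0.0797]
Step 45: x=[6.1044] v=[0.1104]
First v>=0 after going negative at step 45, time=2.2500

Answer: 2.2500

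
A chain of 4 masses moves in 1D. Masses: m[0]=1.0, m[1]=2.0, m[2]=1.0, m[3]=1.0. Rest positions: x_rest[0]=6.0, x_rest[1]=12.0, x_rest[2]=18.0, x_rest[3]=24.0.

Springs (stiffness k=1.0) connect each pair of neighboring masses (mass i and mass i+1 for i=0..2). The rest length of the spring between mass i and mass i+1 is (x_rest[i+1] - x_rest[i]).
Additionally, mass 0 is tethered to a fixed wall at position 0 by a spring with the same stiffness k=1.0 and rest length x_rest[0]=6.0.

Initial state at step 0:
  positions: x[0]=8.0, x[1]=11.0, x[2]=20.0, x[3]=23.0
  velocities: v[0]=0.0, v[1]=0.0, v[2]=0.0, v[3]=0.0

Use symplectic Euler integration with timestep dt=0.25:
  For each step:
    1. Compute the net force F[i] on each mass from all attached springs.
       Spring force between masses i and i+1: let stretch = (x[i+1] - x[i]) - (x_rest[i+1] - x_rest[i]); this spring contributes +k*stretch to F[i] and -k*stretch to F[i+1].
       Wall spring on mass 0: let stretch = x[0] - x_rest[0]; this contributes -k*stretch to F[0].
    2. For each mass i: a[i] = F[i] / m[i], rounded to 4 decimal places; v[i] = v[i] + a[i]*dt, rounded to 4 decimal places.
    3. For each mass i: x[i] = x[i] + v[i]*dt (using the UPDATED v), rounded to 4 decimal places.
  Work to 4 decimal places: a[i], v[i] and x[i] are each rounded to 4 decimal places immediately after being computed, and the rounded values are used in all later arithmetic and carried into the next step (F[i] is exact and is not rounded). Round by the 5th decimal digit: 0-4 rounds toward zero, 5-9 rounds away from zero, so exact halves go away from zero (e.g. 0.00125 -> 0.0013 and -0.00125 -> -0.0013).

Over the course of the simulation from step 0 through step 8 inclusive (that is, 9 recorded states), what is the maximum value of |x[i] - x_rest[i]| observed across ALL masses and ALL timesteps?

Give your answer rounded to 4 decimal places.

Answer: 2.0138

Derivation:
Step 0: x=[8.0000 11.0000 20.0000 23.0000] v=[0.0000 0.0000 0.0000 0.0000]
Step 1: x=[7.6875 11.1875 19.6250 23.1875] v=[-1.2500 0.7500 -1.5000 0.7500]
Step 2: x=[7.1133 11.5293 18.9453 23.5274] v=[-2.2969 1.3672 -2.7188 1.3594]
Step 3: x=[6.3705 11.9649 18.0885 23.9559] v=[-2.9712 1.7422 -3.4273 1.7139]
Step 4: x=[5.5792 12.4170 17.2157 24.3927] v=[-3.1652 1.8084 -3.4914 1.7471]
Step 5: x=[4.8666 12.8054 16.4915 24.7559] v=[-2.8506 1.5535 -2.8968 1.4529]
Step 6: x=[4.3460 13.0609 16.0535 24.9776] v=[-2.0826 1.0219 -1.7522 0.8868]
Step 7: x=[4.0984 13.1376 15.9862 25.0166] v=[-0.9904 0.3066 -0.2693 0.1558]
Step 8: x=[4.1596 13.0208 16.3053 24.8662] v=[0.2448 -0.4672 1.2762 -0.6018]
Max displacement = 2.0138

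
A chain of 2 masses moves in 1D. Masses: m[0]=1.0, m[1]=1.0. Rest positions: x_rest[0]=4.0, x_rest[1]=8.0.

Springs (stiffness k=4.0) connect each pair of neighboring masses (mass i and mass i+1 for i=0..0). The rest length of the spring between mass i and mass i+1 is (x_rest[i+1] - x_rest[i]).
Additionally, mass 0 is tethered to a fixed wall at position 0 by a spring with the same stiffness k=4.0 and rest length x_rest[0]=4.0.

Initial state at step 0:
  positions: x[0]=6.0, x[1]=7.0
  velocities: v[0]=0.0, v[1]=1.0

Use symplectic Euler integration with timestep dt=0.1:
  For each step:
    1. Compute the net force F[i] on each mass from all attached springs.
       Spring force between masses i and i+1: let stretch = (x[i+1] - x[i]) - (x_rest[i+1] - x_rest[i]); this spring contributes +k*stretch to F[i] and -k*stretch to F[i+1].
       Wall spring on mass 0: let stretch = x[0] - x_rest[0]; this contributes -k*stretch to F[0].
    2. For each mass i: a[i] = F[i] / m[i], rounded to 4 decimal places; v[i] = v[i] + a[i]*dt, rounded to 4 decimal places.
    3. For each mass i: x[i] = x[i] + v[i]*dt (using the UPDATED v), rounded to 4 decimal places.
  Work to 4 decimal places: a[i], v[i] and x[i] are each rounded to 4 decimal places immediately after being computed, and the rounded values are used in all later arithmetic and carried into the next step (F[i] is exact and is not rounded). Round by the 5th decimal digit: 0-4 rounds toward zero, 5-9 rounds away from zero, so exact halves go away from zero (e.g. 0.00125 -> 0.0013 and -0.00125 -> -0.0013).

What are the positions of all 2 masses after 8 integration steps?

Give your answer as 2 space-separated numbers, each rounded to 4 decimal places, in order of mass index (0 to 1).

Step 0: x=[6.0000 7.0000] v=[0.0000 1.0000]
Step 1: x=[5.8000 7.2200] v=[-2.0000 2.2000]
Step 2: x=[5.4248 7.5432] v=[-3.7520 3.2320]
Step 3: x=[4.9173 7.9417] v=[-5.0746 3.9846]
Step 4: x=[4.3341 8.3792] v=[-5.8318 4.3748]
Step 5: x=[3.7394 8.8149] v=[-5.9474 4.3568]
Step 6: x=[3.1981 9.2076] v=[-5.4130 3.9266]
Step 7: x=[2.7693 9.5199] v=[-4.2884 3.1228]
Step 8: x=[2.4997 9.7222] v=[-2.6959 2.0226]

Answer: 2.4997 9.7222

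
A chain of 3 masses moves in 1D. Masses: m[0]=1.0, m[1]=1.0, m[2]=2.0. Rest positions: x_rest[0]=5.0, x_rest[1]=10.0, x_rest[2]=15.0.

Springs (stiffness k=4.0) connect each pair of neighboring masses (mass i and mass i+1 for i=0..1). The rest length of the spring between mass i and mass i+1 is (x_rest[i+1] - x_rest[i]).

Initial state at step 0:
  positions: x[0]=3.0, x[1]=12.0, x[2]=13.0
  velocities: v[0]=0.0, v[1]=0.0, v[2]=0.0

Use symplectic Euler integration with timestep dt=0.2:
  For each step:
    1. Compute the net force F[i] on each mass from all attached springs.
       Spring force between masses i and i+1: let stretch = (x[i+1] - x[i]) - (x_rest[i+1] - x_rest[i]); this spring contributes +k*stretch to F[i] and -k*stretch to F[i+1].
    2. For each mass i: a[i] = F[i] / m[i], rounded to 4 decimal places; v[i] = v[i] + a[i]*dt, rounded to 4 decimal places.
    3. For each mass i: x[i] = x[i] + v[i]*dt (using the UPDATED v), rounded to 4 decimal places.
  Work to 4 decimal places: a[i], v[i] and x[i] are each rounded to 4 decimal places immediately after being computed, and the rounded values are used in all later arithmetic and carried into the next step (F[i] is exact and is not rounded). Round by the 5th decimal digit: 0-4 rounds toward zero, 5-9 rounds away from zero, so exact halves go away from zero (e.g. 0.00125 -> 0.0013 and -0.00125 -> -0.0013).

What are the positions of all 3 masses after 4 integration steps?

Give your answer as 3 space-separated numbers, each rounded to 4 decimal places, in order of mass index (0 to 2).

Answer: 5.7046 6.0101 14.6427

Derivation:
Step 0: x=[3.0000 12.0000 13.0000] v=[0.0000 0.0000 0.0000]
Step 1: x=[3.6400 10.7200 13.3200] v=[3.2000 -6.4000 1.6000]
Step 2: x=[4.6128 8.7232 13.8320] v=[4.8640 -9.9840 2.5600]
Step 3: x=[5.4433 6.8861 14.3353] v=[4.1523 -9.1853 2.5165]
Step 4: x=[5.7046 6.0101 14.6427] v=[1.3065 -4.3802 1.5368]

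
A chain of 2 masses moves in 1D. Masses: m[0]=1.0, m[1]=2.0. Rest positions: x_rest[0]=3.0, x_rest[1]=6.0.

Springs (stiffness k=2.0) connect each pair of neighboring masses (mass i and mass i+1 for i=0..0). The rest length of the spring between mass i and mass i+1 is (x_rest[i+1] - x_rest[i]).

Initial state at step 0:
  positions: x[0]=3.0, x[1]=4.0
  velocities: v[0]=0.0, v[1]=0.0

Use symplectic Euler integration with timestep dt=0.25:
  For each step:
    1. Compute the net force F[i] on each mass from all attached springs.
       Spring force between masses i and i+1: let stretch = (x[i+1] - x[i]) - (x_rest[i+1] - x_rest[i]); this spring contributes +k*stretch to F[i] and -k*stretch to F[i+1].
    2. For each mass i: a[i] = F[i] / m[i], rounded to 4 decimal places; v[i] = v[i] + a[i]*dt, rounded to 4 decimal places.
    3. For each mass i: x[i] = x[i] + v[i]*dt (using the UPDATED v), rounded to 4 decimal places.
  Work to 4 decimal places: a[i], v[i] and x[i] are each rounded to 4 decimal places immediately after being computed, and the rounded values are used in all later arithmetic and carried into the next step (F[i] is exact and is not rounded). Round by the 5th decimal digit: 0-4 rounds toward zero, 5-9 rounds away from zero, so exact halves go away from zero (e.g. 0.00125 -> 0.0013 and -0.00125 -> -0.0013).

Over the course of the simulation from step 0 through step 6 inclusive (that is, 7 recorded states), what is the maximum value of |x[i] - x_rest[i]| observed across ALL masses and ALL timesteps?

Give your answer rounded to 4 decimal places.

Answer: 2.6362

Derivation:
Step 0: x=[3.0000 4.0000] v=[0.0000 0.0000]
Step 1: x=[2.7500 4.1250] v=[-1.0000 0.5000]
Step 2: x=[2.2969 4.3516] v=[-1.8125 0.9063]
Step 3: x=[1.7256 4.6373] v=[-2.2852 1.1426]
Step 4: x=[1.1433 4.9285] v=[-2.3294 1.1647]
Step 5: x=[0.6591 5.1706] v=[-1.9368 0.9684]
Step 6: x=[0.3638 5.3182] v=[-1.1811 0.5905]
Max displacement = 2.6362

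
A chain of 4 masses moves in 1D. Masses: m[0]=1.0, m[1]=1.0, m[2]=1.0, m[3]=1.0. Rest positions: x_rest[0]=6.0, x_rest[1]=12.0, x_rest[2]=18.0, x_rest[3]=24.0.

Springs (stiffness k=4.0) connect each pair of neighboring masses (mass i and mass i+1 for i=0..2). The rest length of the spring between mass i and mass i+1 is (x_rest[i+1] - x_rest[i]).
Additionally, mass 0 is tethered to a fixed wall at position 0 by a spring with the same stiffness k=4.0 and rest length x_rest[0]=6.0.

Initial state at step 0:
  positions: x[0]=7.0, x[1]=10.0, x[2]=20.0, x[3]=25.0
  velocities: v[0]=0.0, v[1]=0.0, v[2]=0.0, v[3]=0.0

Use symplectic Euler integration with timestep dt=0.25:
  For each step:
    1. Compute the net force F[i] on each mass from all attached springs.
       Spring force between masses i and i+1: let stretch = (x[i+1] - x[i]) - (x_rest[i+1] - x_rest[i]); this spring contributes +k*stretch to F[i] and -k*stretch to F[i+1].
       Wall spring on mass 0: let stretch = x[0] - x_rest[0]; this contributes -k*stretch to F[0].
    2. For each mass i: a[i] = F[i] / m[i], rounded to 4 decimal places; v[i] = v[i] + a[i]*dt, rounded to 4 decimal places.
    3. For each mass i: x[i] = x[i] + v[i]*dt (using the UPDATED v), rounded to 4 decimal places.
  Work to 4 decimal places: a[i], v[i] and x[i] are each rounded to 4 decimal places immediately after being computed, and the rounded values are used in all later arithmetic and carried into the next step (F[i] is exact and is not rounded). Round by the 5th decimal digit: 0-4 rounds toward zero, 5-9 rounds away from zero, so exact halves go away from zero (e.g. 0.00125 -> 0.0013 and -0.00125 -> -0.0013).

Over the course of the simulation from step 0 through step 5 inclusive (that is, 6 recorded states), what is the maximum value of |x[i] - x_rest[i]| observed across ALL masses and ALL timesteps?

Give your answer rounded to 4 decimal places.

Step 0: x=[7.0000 10.0000 20.0000 25.0000] v=[0.0000 0.0000 0.0000 0.0000]
Step 1: x=[6.0000 11.7500 18.7500 25.2500] v=[-4.0000 7.0000 -5.0000 1.0000]
Step 2: x=[4.9375 13.8125 17.3750 25.3750] v=[-4.2500 8.2500 -5.5000 0.5000]
Step 3: x=[4.8594 14.5469 17.1094 25.0000] v=[-0.3125 2.9375 -1.0625 -1.5000]
Step 4: x=[5.9883 13.5000 18.1758 24.1524] v=[4.5156 -4.1875 4.2656 -3.3906]
Step 5: x=[7.4981 11.7442 19.5674 23.3106] v=[6.0390 -7.0234 5.5664 -3.3672]
Max displacement = 2.5469

Answer: 2.5469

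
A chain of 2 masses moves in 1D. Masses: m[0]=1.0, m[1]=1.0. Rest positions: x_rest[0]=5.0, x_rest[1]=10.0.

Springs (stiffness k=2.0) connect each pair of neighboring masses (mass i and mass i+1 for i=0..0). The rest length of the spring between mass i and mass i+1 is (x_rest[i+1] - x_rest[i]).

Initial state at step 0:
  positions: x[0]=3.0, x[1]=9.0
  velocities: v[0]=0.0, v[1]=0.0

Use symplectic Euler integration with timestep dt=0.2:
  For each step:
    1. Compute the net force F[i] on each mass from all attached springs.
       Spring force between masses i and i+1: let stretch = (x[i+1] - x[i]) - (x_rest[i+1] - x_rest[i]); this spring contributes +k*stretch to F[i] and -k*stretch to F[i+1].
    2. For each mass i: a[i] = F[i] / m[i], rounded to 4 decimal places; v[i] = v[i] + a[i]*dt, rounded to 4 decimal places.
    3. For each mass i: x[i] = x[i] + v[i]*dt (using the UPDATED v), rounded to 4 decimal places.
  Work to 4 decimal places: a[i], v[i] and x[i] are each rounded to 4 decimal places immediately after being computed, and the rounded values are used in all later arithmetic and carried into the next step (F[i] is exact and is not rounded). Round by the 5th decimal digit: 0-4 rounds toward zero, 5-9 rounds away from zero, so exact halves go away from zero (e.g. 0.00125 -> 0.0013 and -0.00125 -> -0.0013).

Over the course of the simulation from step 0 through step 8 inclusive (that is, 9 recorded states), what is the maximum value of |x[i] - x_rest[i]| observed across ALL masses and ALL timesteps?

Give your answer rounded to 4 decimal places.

Answer: 2.0065

Derivation:
Step 0: x=[3.0000 9.0000] v=[0.0000 0.0000]
Step 1: x=[3.0800 8.9200] v=[0.4000 -0.4000]
Step 2: x=[3.2272 8.7728] v=[0.7360 -0.7360]
Step 3: x=[3.4180 8.5820] v=[0.9542 -0.9542]
Step 4: x=[3.6220 8.3780] v=[1.0198 -1.0198]
Step 5: x=[3.8064 8.1936] v=[0.9222 -0.9222]
Step 6: x=[3.9418 8.0582] v=[0.6771 -0.6771]
Step 7: x=[4.0065 7.9935] v=[0.3237 -0.3237]
Step 8: x=[3.9902 8.0098] v=[-0.0815 0.0815]
Max displacement = 2.0065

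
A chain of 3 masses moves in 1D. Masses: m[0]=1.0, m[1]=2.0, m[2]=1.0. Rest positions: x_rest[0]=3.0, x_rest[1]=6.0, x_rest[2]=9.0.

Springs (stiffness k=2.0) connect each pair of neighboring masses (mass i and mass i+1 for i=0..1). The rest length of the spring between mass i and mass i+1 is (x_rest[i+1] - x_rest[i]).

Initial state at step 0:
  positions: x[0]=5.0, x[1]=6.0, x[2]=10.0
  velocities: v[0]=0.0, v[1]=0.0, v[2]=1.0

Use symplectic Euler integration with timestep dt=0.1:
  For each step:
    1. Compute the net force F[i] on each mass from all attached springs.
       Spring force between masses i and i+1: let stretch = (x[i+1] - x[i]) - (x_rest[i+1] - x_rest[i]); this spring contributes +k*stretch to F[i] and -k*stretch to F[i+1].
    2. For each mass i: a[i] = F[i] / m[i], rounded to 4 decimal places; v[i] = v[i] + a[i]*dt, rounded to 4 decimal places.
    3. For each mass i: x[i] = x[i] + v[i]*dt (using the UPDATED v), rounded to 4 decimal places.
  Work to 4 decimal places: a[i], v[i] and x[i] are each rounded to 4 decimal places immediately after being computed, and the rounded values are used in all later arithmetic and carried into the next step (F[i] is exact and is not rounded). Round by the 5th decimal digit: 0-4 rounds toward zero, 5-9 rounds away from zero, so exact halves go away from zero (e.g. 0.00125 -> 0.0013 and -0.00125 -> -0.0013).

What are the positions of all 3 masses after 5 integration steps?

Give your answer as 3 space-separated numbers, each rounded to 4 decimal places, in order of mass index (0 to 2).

Step 0: x=[5.0000 6.0000 10.0000] v=[0.0000 0.0000 1.0000]
Step 1: x=[4.9600 6.0300 10.0800] v=[-0.4000 0.3000 0.8000]
Step 2: x=[4.8814 6.0898 10.1390] v=[-0.7860 0.5980 0.5900]
Step 3: x=[4.7670 6.1780 10.1770] v=[-1.1443 0.8821 0.3802]
Step 4: x=[4.6208 6.2921 10.1950] v=[-1.4621 1.1409 0.1804]
Step 5: x=[4.4480 6.4285 10.1950] v=[-1.7278 1.3641 -0.0002]

Answer: 4.4480 6.4285 10.1950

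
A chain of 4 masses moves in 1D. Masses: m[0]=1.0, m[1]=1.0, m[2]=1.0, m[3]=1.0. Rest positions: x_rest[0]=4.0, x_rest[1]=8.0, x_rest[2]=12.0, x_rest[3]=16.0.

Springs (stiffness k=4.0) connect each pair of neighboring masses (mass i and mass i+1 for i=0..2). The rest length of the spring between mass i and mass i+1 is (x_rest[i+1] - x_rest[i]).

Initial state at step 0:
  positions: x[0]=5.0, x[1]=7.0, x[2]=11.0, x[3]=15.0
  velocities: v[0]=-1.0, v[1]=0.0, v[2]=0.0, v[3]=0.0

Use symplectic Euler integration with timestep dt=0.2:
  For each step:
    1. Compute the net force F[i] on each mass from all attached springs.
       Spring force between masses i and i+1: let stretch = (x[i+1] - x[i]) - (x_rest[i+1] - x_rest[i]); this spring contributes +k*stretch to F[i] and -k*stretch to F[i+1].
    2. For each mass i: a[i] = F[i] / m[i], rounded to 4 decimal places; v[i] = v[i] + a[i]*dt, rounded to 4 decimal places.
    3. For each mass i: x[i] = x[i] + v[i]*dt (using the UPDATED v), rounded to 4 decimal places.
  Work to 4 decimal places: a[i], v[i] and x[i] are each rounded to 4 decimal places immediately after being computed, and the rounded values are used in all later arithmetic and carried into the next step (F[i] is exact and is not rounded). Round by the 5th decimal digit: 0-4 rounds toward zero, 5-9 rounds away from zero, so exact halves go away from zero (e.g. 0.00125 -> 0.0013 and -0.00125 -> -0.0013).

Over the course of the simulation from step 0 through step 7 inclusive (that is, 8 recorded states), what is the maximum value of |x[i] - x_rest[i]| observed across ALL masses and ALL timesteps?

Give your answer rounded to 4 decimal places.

Step 0: x=[5.0000 7.0000 11.0000 15.0000] v=[-1.0000 0.0000 0.0000 0.0000]
Step 1: x=[4.4800 7.3200 11.0000 15.0000] v=[-2.6000 1.6000 0.0000 0.0000]
Step 2: x=[3.7744 7.7744 11.0512 15.0000] v=[-3.5280 2.2720 0.2560 0.0000]
Step 3: x=[3.0688 8.1131 11.2099 15.0082] v=[-3.5280 1.6934 0.7936 0.0410]
Step 4: x=[2.5303 8.1402 11.4809 15.0487] v=[-2.6926 0.1354 1.3548 0.2024]
Step 5: x=[2.2494 7.8042 11.7882 15.1583] v=[-1.4047 -1.6800 1.5365 0.5482]
Step 6: x=[2.2172 7.2169 11.9973 15.3687] v=[-0.1609 -2.9366 1.0454 1.0521]
Step 7: x=[2.3450 6.5945 11.9809 15.6797] v=[0.6389 -3.1120 -0.0818 1.5550]
Max displacement = 1.7828

Answer: 1.7828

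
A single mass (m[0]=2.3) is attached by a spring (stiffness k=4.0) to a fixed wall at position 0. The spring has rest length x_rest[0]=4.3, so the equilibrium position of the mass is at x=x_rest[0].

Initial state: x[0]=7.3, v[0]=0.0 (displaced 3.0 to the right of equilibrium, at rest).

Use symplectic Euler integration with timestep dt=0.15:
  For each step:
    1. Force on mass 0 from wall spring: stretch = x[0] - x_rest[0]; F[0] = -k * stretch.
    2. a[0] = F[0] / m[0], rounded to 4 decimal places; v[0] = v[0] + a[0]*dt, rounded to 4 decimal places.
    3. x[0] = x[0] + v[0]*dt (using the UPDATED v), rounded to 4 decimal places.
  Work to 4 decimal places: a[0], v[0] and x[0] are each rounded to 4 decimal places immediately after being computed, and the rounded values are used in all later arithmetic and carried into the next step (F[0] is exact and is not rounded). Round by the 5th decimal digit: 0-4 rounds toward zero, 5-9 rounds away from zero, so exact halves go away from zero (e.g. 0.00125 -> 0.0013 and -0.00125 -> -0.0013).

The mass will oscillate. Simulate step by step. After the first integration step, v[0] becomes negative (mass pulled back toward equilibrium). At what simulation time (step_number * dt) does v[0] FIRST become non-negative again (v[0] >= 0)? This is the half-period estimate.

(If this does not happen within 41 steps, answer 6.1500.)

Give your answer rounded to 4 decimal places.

Step 0: x=[7.3000] v=[0.0000]
Step 1: x=[7.1826] v=[-0.7826]
Step 2: x=[6.9524] v=[-1.5346]
Step 3: x=[6.6184] v=[-2.2265]
Step 4: x=[6.1937] v=[-2.8313]
Step 5: x=[5.6949] v=[-3.3253]
Step 6: x=[5.1415] v=[-3.6892]
Step 7: x=[4.5552] v=[-3.9087]
Step 8: x=[3.9589] v=[-3.9753]
Step 9: x=[3.3760] v=[-3.8863]
Step 10: x=[2.8292] v=[-3.6453]
Step 11: x=[2.3400] v=[-3.2616]
Step 12: x=[1.9275] v=[-2.7503]
Step 13: x=[1.6078] v=[-2.1314]
Step 14: x=[1.3934] v=[-1.4291]
Step 15: x=[1.2928] v=[-0.6709]
Step 16: x=[1.3098] v=[0.1136]
First v>=0 after going negative at step 16, time=2.4000

Answer: 2.4000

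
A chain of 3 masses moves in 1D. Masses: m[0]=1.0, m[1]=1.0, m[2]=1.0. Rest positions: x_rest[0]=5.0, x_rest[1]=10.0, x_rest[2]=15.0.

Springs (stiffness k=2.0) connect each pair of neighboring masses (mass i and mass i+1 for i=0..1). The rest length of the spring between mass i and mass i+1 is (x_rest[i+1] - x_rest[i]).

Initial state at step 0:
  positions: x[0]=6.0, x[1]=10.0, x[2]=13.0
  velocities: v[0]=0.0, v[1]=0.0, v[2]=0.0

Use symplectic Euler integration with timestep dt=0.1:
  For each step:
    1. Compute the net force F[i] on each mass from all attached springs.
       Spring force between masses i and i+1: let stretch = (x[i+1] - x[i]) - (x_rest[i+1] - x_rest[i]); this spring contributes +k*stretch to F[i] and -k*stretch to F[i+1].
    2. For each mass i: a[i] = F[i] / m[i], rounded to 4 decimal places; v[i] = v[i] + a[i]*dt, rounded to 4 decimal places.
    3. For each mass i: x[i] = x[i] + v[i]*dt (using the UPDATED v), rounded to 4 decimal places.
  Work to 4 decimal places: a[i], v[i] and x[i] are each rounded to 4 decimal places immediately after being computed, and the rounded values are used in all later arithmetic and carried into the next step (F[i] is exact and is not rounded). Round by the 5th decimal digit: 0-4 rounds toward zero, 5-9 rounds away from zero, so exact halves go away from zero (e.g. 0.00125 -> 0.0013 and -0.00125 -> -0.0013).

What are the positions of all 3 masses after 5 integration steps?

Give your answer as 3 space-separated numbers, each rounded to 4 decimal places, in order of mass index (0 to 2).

Step 0: x=[6.0000 10.0000 13.0000] v=[0.0000 0.0000 0.0000]
Step 1: x=[5.9800 9.9800 13.0400] v=[-0.2000 -0.2000 0.4000]
Step 2: x=[5.9400 9.9412 13.1188] v=[-0.4000 -0.3880 0.7880]
Step 3: x=[5.8800 9.8859 13.2341] v=[-0.5998 -0.5527 1.1525]
Step 4: x=[5.8001 9.8175 13.3824] v=[-0.7986 -0.6842 1.4829]
Step 5: x=[5.7006 9.7400 13.5594] v=[-0.9951 -0.7747 1.7699]

Answer: 5.7006 9.7400 13.5594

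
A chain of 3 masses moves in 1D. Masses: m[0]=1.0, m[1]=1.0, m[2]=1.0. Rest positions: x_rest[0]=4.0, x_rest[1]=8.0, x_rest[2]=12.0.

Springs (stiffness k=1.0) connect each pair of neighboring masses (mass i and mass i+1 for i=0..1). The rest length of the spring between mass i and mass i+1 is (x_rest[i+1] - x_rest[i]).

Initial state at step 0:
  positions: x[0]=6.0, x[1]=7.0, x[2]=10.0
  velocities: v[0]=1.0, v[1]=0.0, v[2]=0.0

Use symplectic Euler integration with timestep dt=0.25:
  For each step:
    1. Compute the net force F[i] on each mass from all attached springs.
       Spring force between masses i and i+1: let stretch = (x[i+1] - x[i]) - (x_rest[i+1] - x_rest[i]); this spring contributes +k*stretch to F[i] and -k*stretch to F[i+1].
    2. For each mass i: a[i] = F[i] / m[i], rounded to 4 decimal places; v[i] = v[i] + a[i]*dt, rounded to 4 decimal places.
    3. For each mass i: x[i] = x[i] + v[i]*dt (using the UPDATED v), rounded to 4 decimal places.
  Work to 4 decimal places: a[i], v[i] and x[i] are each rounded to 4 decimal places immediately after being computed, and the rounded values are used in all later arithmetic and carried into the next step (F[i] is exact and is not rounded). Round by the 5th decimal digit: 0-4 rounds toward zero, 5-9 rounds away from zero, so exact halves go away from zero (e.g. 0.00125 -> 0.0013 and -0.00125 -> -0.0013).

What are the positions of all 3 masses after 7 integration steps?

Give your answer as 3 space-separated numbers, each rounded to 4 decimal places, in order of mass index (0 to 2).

Step 0: x=[6.0000 7.0000 10.0000] v=[1.0000 0.0000 0.0000]
Step 1: x=[6.0625 7.1250 10.0625] v=[0.2500 0.5000 0.2500]
Step 2: x=[5.9414 7.3672 10.1914] v=[-0.4844 0.9688 0.5156]
Step 3: x=[5.6594 7.6968 10.3938] v=[-1.1280 1.3184 0.8096]
Step 4: x=[5.2547 8.0676 10.6777] v=[-1.6187 1.4833 1.1354]
Step 5: x=[4.7758 8.4258 11.0484] v=[-1.9155 1.4326 1.4829]
Step 6: x=[4.2751 8.7198 11.5052] v=[-2.0030 1.1758 1.8273]
Step 7: x=[3.8022 8.9101 12.0380] v=[-1.8918 0.7610 2.1310]

Answer: 3.8022 8.9101 12.0380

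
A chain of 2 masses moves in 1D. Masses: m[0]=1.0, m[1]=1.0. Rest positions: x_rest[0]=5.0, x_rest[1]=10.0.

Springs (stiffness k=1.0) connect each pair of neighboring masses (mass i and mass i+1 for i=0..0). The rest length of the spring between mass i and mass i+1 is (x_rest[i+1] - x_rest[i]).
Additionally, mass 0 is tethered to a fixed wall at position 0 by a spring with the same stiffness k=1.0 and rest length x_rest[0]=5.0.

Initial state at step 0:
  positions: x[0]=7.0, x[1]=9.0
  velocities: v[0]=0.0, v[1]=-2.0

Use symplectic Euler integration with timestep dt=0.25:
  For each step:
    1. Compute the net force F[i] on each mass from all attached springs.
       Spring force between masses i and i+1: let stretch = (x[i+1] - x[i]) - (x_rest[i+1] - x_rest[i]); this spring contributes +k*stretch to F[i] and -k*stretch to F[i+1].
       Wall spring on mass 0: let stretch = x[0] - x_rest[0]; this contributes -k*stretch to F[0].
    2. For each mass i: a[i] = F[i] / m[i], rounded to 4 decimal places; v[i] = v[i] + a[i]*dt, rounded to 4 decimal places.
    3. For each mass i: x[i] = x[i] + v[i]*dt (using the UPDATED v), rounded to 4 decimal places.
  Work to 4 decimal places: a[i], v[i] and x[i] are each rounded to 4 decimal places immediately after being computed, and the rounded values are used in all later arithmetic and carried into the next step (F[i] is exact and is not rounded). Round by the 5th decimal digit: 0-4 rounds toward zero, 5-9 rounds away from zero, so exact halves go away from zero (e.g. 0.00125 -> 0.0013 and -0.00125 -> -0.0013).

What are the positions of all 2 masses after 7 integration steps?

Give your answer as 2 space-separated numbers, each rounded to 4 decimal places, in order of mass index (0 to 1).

Step 0: x=[7.0000 9.0000] v=[0.0000 -2.0000]
Step 1: x=[6.6875 8.6875] v=[-1.2500 -1.2500]
Step 2: x=[6.0820 8.5625] v=[-2.4219 -0.5000]
Step 3: x=[5.2514 8.5950] v=[-3.3223 0.1299]
Step 4: x=[4.3016 8.7310] v=[-3.7993 0.5440]
Step 5: x=[3.3598 8.9027] v=[-3.7674 0.6867]
Step 6: x=[2.5544 9.0405] v=[-3.2216 0.5510]
Step 7: x=[1.9947 9.0854] v=[-2.2387 0.1795]

Answer: 1.9947 9.0854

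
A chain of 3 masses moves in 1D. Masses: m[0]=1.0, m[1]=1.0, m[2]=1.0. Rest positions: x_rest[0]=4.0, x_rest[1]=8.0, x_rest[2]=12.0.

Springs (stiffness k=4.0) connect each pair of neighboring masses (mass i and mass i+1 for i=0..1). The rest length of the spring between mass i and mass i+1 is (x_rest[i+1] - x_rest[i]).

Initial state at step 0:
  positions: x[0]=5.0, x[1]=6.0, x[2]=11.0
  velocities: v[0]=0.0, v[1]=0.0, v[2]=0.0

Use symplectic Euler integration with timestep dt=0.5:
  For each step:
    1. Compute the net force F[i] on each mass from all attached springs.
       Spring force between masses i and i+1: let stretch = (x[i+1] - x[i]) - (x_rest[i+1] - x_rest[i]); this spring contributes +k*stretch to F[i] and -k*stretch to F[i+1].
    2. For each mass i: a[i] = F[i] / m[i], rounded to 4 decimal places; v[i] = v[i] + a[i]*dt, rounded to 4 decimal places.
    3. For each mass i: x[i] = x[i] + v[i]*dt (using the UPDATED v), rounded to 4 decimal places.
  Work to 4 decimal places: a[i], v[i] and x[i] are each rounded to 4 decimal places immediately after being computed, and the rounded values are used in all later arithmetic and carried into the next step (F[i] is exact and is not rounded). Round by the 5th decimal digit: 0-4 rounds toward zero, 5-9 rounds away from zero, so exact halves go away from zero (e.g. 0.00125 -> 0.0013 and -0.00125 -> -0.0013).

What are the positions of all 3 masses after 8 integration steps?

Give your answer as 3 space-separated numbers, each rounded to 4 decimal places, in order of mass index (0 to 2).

Step 0: x=[5.0000 6.0000 11.0000] v=[0.0000 0.0000 0.0000]
Step 1: x=[2.0000 10.0000 10.0000] v=[-6.0000 8.0000 -2.0000]
Step 2: x=[3.0000 6.0000 13.0000] v=[2.0000 -8.0000 6.0000]
Step 3: x=[3.0000 6.0000 13.0000] v=[0.0000 0.0000 0.0000]
Step 4: x=[2.0000 10.0000 10.0000] v=[-2.0000 8.0000 -6.0000]
Step 5: x=[5.0000 6.0000 11.0000] v=[6.0000 -8.0000 2.0000]
Step 6: x=[5.0000 6.0000 11.0000] v=[0.0000 0.0000 0.0000]
Step 7: x=[2.0000 10.0000 10.0000] v=[-6.0000 8.0000 -2.0000]
Step 8: x=[3.0000 6.0000 13.0000] v=[2.0000 -8.0000 6.0000]

Answer: 3.0000 6.0000 13.0000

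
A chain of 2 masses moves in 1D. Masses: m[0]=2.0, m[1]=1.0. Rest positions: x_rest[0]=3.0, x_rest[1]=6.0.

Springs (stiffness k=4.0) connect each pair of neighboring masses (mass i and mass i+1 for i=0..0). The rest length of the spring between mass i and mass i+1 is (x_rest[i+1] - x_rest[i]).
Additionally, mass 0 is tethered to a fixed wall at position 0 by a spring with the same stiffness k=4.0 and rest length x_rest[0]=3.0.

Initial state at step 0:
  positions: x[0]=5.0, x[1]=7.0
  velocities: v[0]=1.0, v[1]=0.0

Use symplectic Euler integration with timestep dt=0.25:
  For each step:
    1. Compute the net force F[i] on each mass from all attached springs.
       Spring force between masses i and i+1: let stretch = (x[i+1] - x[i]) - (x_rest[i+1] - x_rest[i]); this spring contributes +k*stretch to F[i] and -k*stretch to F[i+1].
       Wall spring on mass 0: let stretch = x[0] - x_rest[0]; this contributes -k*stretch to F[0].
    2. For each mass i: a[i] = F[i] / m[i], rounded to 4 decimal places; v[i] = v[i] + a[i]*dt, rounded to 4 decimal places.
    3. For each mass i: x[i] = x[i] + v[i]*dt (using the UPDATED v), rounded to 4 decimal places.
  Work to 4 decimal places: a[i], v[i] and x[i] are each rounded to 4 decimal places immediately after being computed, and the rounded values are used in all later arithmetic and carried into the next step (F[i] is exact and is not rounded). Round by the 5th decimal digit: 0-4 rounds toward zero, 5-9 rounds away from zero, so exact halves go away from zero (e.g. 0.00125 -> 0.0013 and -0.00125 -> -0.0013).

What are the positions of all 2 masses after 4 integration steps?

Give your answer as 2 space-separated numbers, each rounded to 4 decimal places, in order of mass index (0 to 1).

Step 0: x=[5.0000 7.0000] v=[1.0000 0.0000]
Step 1: x=[4.8750 7.2500] v=[-0.5000 1.0000]
Step 2: x=[4.4375 7.6563] v=[-1.7500 1.6250]
Step 3: x=[3.8477 8.0079] v=[-2.3594 1.4062]
Step 4: x=[3.2969 8.0694] v=[-2.2032 0.2460]

Answer: 3.2969 8.0694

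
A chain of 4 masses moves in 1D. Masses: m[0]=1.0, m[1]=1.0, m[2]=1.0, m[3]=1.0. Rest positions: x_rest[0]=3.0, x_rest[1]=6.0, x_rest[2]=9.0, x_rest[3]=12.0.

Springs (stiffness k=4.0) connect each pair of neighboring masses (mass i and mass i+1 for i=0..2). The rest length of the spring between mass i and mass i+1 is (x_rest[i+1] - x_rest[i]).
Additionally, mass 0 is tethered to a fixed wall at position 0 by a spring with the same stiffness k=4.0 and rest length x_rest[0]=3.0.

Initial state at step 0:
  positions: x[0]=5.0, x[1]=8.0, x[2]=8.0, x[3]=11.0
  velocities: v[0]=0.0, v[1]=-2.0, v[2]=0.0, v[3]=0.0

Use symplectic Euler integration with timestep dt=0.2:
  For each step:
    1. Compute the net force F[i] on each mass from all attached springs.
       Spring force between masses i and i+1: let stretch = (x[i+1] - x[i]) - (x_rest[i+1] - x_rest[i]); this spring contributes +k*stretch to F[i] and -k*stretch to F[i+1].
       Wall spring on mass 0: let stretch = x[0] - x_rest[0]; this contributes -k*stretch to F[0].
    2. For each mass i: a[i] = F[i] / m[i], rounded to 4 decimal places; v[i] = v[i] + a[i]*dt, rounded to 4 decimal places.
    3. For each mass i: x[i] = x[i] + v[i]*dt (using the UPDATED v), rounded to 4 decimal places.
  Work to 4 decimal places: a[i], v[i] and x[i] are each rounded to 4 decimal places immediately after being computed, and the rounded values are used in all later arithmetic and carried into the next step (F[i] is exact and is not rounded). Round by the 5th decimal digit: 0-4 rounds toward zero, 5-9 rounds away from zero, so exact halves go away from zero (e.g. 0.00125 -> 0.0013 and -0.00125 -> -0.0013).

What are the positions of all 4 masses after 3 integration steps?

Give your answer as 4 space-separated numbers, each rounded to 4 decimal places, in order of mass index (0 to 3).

Answer: 3.0134 5.1764 9.6276 11.3246

Derivation:
Step 0: x=[5.0000 8.0000 8.0000 11.0000] v=[0.0000 -2.0000 0.0000 0.0000]
Step 1: x=[4.6800 7.1200 8.4800 11.0000] v=[-1.6000 -4.4000 2.4000 0.0000]
Step 2: x=[4.0016 6.0672 9.1456 11.0768] v=[-3.3920 -5.2640 3.3280 0.3840]
Step 3: x=[3.0134 5.1764 9.6276 11.3246] v=[-4.9408 -4.4538 2.4102 1.2390]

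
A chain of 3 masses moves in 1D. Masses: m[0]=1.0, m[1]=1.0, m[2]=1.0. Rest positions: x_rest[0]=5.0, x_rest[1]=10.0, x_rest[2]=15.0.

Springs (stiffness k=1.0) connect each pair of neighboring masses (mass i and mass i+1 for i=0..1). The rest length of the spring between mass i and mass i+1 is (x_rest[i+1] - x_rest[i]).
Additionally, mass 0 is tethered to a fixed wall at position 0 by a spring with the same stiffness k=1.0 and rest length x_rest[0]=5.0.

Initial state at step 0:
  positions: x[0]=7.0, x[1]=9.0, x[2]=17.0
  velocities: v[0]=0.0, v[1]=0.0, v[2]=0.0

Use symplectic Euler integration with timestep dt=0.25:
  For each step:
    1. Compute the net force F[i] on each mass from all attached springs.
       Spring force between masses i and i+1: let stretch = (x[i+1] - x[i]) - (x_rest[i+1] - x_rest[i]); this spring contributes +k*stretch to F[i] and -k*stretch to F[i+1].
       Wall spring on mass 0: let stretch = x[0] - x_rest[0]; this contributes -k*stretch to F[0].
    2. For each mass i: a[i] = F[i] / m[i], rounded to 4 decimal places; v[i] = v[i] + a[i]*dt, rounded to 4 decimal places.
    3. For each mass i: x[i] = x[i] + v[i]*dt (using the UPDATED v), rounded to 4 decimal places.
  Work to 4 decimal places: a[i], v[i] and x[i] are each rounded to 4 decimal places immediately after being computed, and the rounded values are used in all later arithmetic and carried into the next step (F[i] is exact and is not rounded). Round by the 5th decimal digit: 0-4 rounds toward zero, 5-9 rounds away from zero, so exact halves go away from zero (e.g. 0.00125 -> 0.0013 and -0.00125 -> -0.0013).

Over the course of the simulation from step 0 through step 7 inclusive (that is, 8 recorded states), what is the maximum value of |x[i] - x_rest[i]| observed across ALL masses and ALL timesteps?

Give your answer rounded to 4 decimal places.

Step 0: x=[7.0000 9.0000 17.0000] v=[0.0000 0.0000 0.0000]
Step 1: x=[6.6875 9.3750 16.8125] v=[-1.2500 1.5000 -0.7500]
Step 2: x=[6.1250 10.0469 16.4727] v=[-2.2500 2.6875 -1.3594]
Step 3: x=[5.4248 10.8753 16.0437] v=[-2.8008 3.3135 -1.7159]
Step 4: x=[4.7262 11.6861 15.6042] v=[-2.7944 3.2430 -1.7580]
Step 5: x=[4.1672 12.3068 15.2323] v=[-2.2360 2.4826 -1.4875]
Step 6: x=[3.8565 12.6016 14.9901] v=[-1.2429 1.1791 -0.9689]
Step 7: x=[3.8513 12.4991 14.9111] v=[-0.0208 -0.4101 -0.3160]
Max displacement = 2.6016

Answer: 2.6016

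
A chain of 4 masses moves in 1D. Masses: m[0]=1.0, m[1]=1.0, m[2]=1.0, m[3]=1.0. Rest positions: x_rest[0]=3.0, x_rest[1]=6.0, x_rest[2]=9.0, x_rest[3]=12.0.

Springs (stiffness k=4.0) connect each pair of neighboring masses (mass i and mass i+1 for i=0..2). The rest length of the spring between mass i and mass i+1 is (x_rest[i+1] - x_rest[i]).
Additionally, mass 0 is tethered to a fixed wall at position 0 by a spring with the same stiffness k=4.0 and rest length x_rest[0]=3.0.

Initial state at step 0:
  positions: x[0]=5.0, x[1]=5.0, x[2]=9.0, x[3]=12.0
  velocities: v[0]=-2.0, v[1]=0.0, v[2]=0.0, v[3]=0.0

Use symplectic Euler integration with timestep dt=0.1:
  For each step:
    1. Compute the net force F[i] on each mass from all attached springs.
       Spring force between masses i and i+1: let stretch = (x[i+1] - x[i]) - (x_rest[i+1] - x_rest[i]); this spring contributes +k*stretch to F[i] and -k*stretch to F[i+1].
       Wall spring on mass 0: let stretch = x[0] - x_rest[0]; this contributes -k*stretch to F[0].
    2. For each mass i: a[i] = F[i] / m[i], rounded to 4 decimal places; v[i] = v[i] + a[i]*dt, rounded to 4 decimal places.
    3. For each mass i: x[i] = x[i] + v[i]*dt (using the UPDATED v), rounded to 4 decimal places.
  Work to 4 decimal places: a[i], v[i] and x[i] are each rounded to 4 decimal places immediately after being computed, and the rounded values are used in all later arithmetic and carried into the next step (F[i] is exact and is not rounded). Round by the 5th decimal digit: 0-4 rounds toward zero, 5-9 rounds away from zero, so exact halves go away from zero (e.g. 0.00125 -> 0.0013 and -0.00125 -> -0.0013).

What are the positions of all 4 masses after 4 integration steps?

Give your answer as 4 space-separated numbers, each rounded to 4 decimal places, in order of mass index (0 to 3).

Answer: 2.6681 6.2126 8.7304 11.9791

Derivation:
Step 0: x=[5.0000 5.0000 9.0000 12.0000] v=[-2.0000 0.0000 0.0000 0.0000]
Step 1: x=[4.6000 5.1600 8.9600 12.0000] v=[-4.0000 1.6000 -0.4000 0.0000]
Step 2: x=[4.0384 5.4496 8.8896 11.9984] v=[-5.6160 2.8960 -0.7040 -0.0160]
Step 3: x=[3.3717 5.8204 8.8060 11.9925] v=[-6.6669 3.7075 -0.8365 -0.0595]
Step 4: x=[2.6681 6.2126 8.7304 11.9791] v=[-7.0361 3.9223 -0.7561 -0.1341]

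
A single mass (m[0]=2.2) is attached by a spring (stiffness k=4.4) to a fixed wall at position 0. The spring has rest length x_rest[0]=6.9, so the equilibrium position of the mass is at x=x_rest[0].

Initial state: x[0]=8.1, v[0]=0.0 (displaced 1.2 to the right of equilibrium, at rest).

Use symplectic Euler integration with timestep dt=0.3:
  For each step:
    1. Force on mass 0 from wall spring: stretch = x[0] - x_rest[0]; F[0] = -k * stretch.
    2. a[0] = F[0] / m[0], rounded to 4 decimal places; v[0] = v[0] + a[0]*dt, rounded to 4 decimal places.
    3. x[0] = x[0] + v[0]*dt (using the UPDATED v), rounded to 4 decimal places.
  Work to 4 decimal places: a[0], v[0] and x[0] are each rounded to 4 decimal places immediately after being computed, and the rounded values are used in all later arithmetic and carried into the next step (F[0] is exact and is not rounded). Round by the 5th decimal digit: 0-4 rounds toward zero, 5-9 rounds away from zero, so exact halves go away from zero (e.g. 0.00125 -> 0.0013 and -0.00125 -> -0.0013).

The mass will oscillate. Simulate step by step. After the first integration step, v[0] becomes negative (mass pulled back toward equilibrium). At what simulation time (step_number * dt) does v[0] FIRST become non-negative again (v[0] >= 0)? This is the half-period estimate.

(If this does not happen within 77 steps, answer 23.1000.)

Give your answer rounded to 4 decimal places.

Answer: 2.4000

Derivation:
Step 0: x=[8.1000] v=[0.0000]
Step 1: x=[7.8840] v=[-0.7200]
Step 2: x=[7.4909] v=[-1.3104]
Step 3: x=[6.9914] v=[-1.6649]
Step 4: x=[6.4755] v=[-1.7197]
Step 5: x=[6.0360] v=[-1.4650]
Step 6: x=[5.7520] v=[-0.9466]
Step 7: x=[5.6747] v=[-0.2578]
Step 8: x=[5.8179] v=[0.4774]
First v>=0 after going negative at step 8, time=2.4000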